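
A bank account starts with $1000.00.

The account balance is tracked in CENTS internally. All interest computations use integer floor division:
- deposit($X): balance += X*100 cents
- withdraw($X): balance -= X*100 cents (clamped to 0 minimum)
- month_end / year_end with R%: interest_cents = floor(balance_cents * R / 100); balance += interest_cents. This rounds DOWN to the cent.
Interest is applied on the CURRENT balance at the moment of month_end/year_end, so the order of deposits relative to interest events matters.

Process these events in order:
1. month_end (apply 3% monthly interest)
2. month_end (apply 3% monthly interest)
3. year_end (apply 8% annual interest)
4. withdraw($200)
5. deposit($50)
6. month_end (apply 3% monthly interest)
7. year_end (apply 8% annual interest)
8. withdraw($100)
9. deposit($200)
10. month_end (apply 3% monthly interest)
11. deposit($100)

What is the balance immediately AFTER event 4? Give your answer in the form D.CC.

Answer: 945.77

Derivation:
After 1 (month_end (apply 3% monthly interest)): balance=$1030.00 total_interest=$30.00
After 2 (month_end (apply 3% monthly interest)): balance=$1060.90 total_interest=$60.90
After 3 (year_end (apply 8% annual interest)): balance=$1145.77 total_interest=$145.77
After 4 (withdraw($200)): balance=$945.77 total_interest=$145.77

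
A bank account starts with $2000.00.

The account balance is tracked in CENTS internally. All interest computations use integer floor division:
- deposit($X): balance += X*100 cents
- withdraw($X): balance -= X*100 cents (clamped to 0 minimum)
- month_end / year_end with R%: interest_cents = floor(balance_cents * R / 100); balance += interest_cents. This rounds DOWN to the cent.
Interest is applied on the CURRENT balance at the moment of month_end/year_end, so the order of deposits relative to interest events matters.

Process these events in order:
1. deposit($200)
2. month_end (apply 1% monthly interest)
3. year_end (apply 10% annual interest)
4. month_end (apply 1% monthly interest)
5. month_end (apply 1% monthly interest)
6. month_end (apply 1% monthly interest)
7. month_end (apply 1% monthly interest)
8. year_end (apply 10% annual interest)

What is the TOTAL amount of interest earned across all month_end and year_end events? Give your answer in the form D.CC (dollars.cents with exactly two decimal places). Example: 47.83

After 1 (deposit($200)): balance=$2200.00 total_interest=$0.00
After 2 (month_end (apply 1% monthly interest)): balance=$2222.00 total_interest=$22.00
After 3 (year_end (apply 10% annual interest)): balance=$2444.20 total_interest=$244.20
After 4 (month_end (apply 1% monthly interest)): balance=$2468.64 total_interest=$268.64
After 5 (month_end (apply 1% monthly interest)): balance=$2493.32 total_interest=$293.32
After 6 (month_end (apply 1% monthly interest)): balance=$2518.25 total_interest=$318.25
After 7 (month_end (apply 1% monthly interest)): balance=$2543.43 total_interest=$343.43
After 8 (year_end (apply 10% annual interest)): balance=$2797.77 total_interest=$597.77

Answer: 597.77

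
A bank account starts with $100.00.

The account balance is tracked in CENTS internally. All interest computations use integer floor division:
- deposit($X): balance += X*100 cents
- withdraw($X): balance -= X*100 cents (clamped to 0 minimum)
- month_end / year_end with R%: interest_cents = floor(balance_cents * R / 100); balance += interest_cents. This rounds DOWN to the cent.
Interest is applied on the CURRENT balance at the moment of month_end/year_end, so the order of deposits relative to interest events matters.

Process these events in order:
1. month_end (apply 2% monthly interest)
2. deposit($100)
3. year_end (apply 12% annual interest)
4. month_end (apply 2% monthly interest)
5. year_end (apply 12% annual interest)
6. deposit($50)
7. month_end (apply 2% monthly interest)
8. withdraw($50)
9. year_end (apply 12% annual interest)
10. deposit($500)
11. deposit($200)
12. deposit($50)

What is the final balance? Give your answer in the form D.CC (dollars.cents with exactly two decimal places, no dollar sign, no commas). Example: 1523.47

After 1 (month_end (apply 2% monthly interest)): balance=$102.00 total_interest=$2.00
After 2 (deposit($100)): balance=$202.00 total_interest=$2.00
After 3 (year_end (apply 12% annual interest)): balance=$226.24 total_interest=$26.24
After 4 (month_end (apply 2% monthly interest)): balance=$230.76 total_interest=$30.76
After 5 (year_end (apply 12% annual interest)): balance=$258.45 total_interest=$58.45
After 6 (deposit($50)): balance=$308.45 total_interest=$58.45
After 7 (month_end (apply 2% monthly interest)): balance=$314.61 total_interest=$64.61
After 8 (withdraw($50)): balance=$264.61 total_interest=$64.61
After 9 (year_end (apply 12% annual interest)): balance=$296.36 total_interest=$96.36
After 10 (deposit($500)): balance=$796.36 total_interest=$96.36
After 11 (deposit($200)): balance=$996.36 total_interest=$96.36
After 12 (deposit($50)): balance=$1046.36 total_interest=$96.36

Answer: 1046.36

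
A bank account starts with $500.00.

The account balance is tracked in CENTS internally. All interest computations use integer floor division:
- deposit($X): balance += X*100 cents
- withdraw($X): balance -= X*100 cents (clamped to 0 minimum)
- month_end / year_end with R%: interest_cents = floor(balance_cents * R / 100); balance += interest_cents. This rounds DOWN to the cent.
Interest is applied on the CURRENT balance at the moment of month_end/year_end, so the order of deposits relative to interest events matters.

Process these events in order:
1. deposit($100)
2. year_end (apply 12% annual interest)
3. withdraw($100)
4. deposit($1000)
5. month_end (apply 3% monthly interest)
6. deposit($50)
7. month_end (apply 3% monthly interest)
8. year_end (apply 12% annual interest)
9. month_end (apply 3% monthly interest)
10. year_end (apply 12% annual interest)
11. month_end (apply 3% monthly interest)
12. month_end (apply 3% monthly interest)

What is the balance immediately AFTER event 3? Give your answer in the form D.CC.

Answer: 572.00

Derivation:
After 1 (deposit($100)): balance=$600.00 total_interest=$0.00
After 2 (year_end (apply 12% annual interest)): balance=$672.00 total_interest=$72.00
After 3 (withdraw($100)): balance=$572.00 total_interest=$72.00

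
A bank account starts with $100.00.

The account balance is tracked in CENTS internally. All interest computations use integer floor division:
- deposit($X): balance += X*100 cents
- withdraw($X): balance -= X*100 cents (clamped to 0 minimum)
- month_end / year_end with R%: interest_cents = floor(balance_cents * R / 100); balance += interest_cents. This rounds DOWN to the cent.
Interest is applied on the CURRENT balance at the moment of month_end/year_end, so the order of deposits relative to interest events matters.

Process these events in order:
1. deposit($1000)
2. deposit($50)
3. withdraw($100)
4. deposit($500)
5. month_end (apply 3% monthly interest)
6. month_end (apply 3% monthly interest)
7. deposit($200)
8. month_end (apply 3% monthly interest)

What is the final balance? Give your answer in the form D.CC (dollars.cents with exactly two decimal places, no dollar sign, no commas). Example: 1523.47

After 1 (deposit($1000)): balance=$1100.00 total_interest=$0.00
After 2 (deposit($50)): balance=$1150.00 total_interest=$0.00
After 3 (withdraw($100)): balance=$1050.00 total_interest=$0.00
After 4 (deposit($500)): balance=$1550.00 total_interest=$0.00
After 5 (month_end (apply 3% monthly interest)): balance=$1596.50 total_interest=$46.50
After 6 (month_end (apply 3% monthly interest)): balance=$1644.39 total_interest=$94.39
After 7 (deposit($200)): balance=$1844.39 total_interest=$94.39
After 8 (month_end (apply 3% monthly interest)): balance=$1899.72 total_interest=$149.72

Answer: 1899.72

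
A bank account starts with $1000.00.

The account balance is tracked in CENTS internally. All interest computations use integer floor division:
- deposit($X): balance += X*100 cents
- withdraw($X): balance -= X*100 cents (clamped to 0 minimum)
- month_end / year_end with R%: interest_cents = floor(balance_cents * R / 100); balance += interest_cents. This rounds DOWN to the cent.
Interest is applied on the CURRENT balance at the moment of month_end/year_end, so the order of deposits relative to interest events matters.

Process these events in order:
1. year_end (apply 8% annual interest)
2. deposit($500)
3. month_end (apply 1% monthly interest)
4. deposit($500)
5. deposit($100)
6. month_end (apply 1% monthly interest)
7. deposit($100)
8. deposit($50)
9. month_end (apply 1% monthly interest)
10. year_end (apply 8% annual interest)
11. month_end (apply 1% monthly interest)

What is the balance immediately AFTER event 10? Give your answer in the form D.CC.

Answer: 2582.73

Derivation:
After 1 (year_end (apply 8% annual interest)): balance=$1080.00 total_interest=$80.00
After 2 (deposit($500)): balance=$1580.00 total_interest=$80.00
After 3 (month_end (apply 1% monthly interest)): balance=$1595.80 total_interest=$95.80
After 4 (deposit($500)): balance=$2095.80 total_interest=$95.80
After 5 (deposit($100)): balance=$2195.80 total_interest=$95.80
After 6 (month_end (apply 1% monthly interest)): balance=$2217.75 total_interest=$117.75
After 7 (deposit($100)): balance=$2317.75 total_interest=$117.75
After 8 (deposit($50)): balance=$2367.75 total_interest=$117.75
After 9 (month_end (apply 1% monthly interest)): balance=$2391.42 total_interest=$141.42
After 10 (year_end (apply 8% annual interest)): balance=$2582.73 total_interest=$332.73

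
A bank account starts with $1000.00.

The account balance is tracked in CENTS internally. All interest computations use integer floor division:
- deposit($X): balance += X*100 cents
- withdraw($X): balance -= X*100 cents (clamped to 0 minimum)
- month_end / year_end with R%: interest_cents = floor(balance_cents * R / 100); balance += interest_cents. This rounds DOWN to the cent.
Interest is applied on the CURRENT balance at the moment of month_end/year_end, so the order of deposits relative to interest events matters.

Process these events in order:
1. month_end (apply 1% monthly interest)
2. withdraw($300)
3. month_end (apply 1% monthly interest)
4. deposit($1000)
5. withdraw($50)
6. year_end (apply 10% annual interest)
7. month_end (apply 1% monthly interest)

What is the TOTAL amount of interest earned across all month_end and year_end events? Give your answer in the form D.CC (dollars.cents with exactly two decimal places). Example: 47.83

After 1 (month_end (apply 1% monthly interest)): balance=$1010.00 total_interest=$10.00
After 2 (withdraw($300)): balance=$710.00 total_interest=$10.00
After 3 (month_end (apply 1% monthly interest)): balance=$717.10 total_interest=$17.10
After 4 (deposit($1000)): balance=$1717.10 total_interest=$17.10
After 5 (withdraw($50)): balance=$1667.10 total_interest=$17.10
After 6 (year_end (apply 10% annual interest)): balance=$1833.81 total_interest=$183.81
After 7 (month_end (apply 1% monthly interest)): balance=$1852.14 total_interest=$202.14

Answer: 202.14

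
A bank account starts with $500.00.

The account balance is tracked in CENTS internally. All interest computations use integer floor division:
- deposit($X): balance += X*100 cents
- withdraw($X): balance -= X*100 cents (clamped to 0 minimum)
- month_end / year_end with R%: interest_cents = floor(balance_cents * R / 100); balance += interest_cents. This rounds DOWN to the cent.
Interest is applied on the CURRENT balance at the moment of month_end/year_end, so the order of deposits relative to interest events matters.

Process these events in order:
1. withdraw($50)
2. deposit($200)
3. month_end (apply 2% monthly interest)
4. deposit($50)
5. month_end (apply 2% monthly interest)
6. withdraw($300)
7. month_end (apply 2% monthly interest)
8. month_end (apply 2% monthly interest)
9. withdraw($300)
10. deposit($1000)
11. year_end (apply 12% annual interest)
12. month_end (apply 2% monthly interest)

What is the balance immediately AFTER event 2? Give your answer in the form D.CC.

After 1 (withdraw($50)): balance=$450.00 total_interest=$0.00
After 2 (deposit($200)): balance=$650.00 total_interest=$0.00

Answer: 650.00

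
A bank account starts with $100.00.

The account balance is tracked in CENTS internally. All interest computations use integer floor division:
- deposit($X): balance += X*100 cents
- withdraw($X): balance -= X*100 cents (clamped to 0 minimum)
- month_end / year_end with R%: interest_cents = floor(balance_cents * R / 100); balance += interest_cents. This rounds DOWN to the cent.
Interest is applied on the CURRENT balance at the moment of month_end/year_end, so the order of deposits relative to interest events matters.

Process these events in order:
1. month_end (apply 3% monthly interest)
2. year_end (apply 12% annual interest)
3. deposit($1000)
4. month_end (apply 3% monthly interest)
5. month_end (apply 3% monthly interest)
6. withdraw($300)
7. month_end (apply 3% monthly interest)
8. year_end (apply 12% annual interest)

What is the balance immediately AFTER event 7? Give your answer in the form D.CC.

After 1 (month_end (apply 3% monthly interest)): balance=$103.00 total_interest=$3.00
After 2 (year_end (apply 12% annual interest)): balance=$115.36 total_interest=$15.36
After 3 (deposit($1000)): balance=$1115.36 total_interest=$15.36
After 4 (month_end (apply 3% monthly interest)): balance=$1148.82 total_interest=$48.82
After 5 (month_end (apply 3% monthly interest)): balance=$1183.28 total_interest=$83.28
After 6 (withdraw($300)): balance=$883.28 total_interest=$83.28
After 7 (month_end (apply 3% monthly interest)): balance=$909.77 total_interest=$109.77

Answer: 909.77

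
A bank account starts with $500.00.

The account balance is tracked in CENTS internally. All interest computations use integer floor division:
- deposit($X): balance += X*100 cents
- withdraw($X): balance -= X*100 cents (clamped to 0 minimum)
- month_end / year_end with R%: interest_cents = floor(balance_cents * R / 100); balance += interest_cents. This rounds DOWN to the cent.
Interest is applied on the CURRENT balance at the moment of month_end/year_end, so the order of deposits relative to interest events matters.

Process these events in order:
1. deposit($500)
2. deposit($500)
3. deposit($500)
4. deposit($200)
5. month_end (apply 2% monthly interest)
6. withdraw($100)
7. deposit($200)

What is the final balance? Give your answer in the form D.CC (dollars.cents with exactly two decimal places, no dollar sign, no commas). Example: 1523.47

Answer: 2344.00

Derivation:
After 1 (deposit($500)): balance=$1000.00 total_interest=$0.00
After 2 (deposit($500)): balance=$1500.00 total_interest=$0.00
After 3 (deposit($500)): balance=$2000.00 total_interest=$0.00
After 4 (deposit($200)): balance=$2200.00 total_interest=$0.00
After 5 (month_end (apply 2% monthly interest)): balance=$2244.00 total_interest=$44.00
After 6 (withdraw($100)): balance=$2144.00 total_interest=$44.00
After 7 (deposit($200)): balance=$2344.00 total_interest=$44.00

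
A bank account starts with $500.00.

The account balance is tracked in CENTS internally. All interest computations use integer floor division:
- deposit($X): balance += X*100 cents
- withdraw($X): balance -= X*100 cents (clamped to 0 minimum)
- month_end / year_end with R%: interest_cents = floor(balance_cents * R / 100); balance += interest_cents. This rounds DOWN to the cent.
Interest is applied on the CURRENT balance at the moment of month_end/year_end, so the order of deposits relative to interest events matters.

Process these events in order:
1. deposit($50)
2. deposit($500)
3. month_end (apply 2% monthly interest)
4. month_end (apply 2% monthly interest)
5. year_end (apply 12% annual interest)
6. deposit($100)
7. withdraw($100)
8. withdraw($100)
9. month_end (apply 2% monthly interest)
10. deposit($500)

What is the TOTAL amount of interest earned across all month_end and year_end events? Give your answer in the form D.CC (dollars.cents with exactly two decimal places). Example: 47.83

Answer: 195.98

Derivation:
After 1 (deposit($50)): balance=$550.00 total_interest=$0.00
After 2 (deposit($500)): balance=$1050.00 total_interest=$0.00
After 3 (month_end (apply 2% monthly interest)): balance=$1071.00 total_interest=$21.00
After 4 (month_end (apply 2% monthly interest)): balance=$1092.42 total_interest=$42.42
After 5 (year_end (apply 12% annual interest)): balance=$1223.51 total_interest=$173.51
After 6 (deposit($100)): balance=$1323.51 total_interest=$173.51
After 7 (withdraw($100)): balance=$1223.51 total_interest=$173.51
After 8 (withdraw($100)): balance=$1123.51 total_interest=$173.51
After 9 (month_end (apply 2% monthly interest)): balance=$1145.98 total_interest=$195.98
After 10 (deposit($500)): balance=$1645.98 total_interest=$195.98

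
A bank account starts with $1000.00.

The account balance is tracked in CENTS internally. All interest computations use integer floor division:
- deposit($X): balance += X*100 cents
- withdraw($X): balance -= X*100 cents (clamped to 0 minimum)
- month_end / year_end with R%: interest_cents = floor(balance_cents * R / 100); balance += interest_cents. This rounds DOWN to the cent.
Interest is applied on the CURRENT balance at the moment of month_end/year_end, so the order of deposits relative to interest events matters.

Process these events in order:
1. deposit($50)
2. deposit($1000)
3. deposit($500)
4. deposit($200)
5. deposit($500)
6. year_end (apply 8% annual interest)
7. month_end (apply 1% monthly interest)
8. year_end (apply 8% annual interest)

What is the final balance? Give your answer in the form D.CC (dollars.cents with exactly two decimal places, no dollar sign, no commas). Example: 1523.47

Answer: 3828.70

Derivation:
After 1 (deposit($50)): balance=$1050.00 total_interest=$0.00
After 2 (deposit($1000)): balance=$2050.00 total_interest=$0.00
After 3 (deposit($500)): balance=$2550.00 total_interest=$0.00
After 4 (deposit($200)): balance=$2750.00 total_interest=$0.00
After 5 (deposit($500)): balance=$3250.00 total_interest=$0.00
After 6 (year_end (apply 8% annual interest)): balance=$3510.00 total_interest=$260.00
After 7 (month_end (apply 1% monthly interest)): balance=$3545.10 total_interest=$295.10
After 8 (year_end (apply 8% annual interest)): balance=$3828.70 total_interest=$578.70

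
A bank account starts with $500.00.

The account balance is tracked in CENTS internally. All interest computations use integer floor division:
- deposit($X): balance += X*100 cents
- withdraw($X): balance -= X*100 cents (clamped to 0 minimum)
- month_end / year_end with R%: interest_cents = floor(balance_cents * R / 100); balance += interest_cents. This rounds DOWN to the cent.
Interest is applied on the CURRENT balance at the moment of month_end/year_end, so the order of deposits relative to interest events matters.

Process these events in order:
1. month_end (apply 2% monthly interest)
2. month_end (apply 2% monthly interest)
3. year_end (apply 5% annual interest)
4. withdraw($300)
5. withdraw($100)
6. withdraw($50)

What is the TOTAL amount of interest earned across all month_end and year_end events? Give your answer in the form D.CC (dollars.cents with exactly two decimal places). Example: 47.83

After 1 (month_end (apply 2% monthly interest)): balance=$510.00 total_interest=$10.00
After 2 (month_end (apply 2% monthly interest)): balance=$520.20 total_interest=$20.20
After 3 (year_end (apply 5% annual interest)): balance=$546.21 total_interest=$46.21
After 4 (withdraw($300)): balance=$246.21 total_interest=$46.21
After 5 (withdraw($100)): balance=$146.21 total_interest=$46.21
After 6 (withdraw($50)): balance=$96.21 total_interest=$46.21

Answer: 46.21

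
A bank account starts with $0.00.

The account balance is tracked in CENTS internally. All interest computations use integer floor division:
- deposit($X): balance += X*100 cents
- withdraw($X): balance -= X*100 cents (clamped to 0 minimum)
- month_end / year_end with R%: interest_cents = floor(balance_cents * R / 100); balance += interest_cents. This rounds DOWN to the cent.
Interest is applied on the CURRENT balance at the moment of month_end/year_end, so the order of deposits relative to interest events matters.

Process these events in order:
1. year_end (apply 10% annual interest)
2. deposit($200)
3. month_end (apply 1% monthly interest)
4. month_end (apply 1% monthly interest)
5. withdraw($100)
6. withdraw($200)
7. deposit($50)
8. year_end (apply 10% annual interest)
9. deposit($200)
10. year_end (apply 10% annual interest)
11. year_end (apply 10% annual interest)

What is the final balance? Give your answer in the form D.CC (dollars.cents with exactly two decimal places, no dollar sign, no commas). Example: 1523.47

After 1 (year_end (apply 10% annual interest)): balance=$0.00 total_interest=$0.00
After 2 (deposit($200)): balance=$200.00 total_interest=$0.00
After 3 (month_end (apply 1% monthly interest)): balance=$202.00 total_interest=$2.00
After 4 (month_end (apply 1% monthly interest)): balance=$204.02 total_interest=$4.02
After 5 (withdraw($100)): balance=$104.02 total_interest=$4.02
After 6 (withdraw($200)): balance=$0.00 total_interest=$4.02
After 7 (deposit($50)): balance=$50.00 total_interest=$4.02
After 8 (year_end (apply 10% annual interest)): balance=$55.00 total_interest=$9.02
After 9 (deposit($200)): balance=$255.00 total_interest=$9.02
After 10 (year_end (apply 10% annual interest)): balance=$280.50 total_interest=$34.52
After 11 (year_end (apply 10% annual interest)): balance=$308.55 total_interest=$62.57

Answer: 308.55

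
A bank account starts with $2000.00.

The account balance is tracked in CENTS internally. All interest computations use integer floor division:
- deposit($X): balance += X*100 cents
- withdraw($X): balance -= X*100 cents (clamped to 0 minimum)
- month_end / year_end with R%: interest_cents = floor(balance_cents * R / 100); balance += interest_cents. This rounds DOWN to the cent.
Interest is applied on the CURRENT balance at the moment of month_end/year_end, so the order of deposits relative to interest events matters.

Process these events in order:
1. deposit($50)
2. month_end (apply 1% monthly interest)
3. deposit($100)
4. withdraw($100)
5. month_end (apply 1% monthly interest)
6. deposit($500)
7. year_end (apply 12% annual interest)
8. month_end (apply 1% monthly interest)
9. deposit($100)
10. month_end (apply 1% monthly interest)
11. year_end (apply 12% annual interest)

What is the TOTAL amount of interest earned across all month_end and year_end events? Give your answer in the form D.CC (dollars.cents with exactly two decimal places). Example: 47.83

Answer: 778.84

Derivation:
After 1 (deposit($50)): balance=$2050.00 total_interest=$0.00
After 2 (month_end (apply 1% monthly interest)): balance=$2070.50 total_interest=$20.50
After 3 (deposit($100)): balance=$2170.50 total_interest=$20.50
After 4 (withdraw($100)): balance=$2070.50 total_interest=$20.50
After 5 (month_end (apply 1% monthly interest)): balance=$2091.20 total_interest=$41.20
After 6 (deposit($500)): balance=$2591.20 total_interest=$41.20
After 7 (year_end (apply 12% annual interest)): balance=$2902.14 total_interest=$352.14
After 8 (month_end (apply 1% monthly interest)): balance=$2931.16 total_interest=$381.16
After 9 (deposit($100)): balance=$3031.16 total_interest=$381.16
After 10 (month_end (apply 1% monthly interest)): balance=$3061.47 total_interest=$411.47
After 11 (year_end (apply 12% annual interest)): balance=$3428.84 total_interest=$778.84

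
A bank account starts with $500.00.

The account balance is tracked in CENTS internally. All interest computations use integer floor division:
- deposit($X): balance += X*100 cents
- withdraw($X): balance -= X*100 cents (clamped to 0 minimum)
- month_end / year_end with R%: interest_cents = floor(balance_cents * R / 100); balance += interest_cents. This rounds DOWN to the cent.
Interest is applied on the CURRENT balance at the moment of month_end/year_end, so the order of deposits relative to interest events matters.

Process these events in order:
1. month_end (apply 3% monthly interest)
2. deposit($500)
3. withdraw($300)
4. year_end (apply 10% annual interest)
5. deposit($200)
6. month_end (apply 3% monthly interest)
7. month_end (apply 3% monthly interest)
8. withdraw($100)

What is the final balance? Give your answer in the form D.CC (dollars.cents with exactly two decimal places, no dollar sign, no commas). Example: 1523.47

Answer: 946.57

Derivation:
After 1 (month_end (apply 3% monthly interest)): balance=$515.00 total_interest=$15.00
After 2 (deposit($500)): balance=$1015.00 total_interest=$15.00
After 3 (withdraw($300)): balance=$715.00 total_interest=$15.00
After 4 (year_end (apply 10% annual interest)): balance=$786.50 total_interest=$86.50
After 5 (deposit($200)): balance=$986.50 total_interest=$86.50
After 6 (month_end (apply 3% monthly interest)): balance=$1016.09 total_interest=$116.09
After 7 (month_end (apply 3% monthly interest)): balance=$1046.57 total_interest=$146.57
After 8 (withdraw($100)): balance=$946.57 total_interest=$146.57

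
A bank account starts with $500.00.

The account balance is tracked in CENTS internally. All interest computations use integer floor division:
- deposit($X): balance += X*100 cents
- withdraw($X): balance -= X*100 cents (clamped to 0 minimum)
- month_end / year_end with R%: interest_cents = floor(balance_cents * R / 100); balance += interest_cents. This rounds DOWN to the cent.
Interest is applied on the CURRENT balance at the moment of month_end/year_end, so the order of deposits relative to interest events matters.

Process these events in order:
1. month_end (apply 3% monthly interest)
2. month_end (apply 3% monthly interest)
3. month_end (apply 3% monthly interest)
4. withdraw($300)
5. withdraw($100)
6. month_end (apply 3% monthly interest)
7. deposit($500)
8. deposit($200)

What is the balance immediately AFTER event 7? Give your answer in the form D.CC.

After 1 (month_end (apply 3% monthly interest)): balance=$515.00 total_interest=$15.00
After 2 (month_end (apply 3% monthly interest)): balance=$530.45 total_interest=$30.45
After 3 (month_end (apply 3% monthly interest)): balance=$546.36 total_interest=$46.36
After 4 (withdraw($300)): balance=$246.36 total_interest=$46.36
After 5 (withdraw($100)): balance=$146.36 total_interest=$46.36
After 6 (month_end (apply 3% monthly interest)): balance=$150.75 total_interest=$50.75
After 7 (deposit($500)): balance=$650.75 total_interest=$50.75

Answer: 650.75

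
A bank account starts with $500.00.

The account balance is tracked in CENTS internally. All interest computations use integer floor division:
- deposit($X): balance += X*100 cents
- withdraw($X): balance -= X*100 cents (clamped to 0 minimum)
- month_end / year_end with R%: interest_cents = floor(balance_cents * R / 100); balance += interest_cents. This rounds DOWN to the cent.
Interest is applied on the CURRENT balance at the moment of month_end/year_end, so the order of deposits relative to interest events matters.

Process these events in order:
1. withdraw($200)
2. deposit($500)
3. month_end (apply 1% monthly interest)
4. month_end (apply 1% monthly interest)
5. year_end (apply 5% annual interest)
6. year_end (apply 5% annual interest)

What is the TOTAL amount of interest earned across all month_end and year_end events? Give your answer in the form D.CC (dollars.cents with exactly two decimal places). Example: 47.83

Answer: 99.72

Derivation:
After 1 (withdraw($200)): balance=$300.00 total_interest=$0.00
After 2 (deposit($500)): balance=$800.00 total_interest=$0.00
After 3 (month_end (apply 1% monthly interest)): balance=$808.00 total_interest=$8.00
After 4 (month_end (apply 1% monthly interest)): balance=$816.08 total_interest=$16.08
After 5 (year_end (apply 5% annual interest)): balance=$856.88 total_interest=$56.88
After 6 (year_end (apply 5% annual interest)): balance=$899.72 total_interest=$99.72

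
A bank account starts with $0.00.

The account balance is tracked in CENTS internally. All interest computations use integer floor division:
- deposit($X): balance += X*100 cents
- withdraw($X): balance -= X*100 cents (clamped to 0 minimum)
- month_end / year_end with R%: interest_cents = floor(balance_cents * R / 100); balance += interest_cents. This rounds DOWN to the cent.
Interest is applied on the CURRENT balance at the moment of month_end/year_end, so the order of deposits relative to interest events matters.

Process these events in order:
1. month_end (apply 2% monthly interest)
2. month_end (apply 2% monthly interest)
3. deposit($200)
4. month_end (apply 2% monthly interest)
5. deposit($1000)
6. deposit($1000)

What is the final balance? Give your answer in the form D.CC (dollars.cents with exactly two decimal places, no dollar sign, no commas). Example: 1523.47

Answer: 2204.00

Derivation:
After 1 (month_end (apply 2% monthly interest)): balance=$0.00 total_interest=$0.00
After 2 (month_end (apply 2% monthly interest)): balance=$0.00 total_interest=$0.00
After 3 (deposit($200)): balance=$200.00 total_interest=$0.00
After 4 (month_end (apply 2% monthly interest)): balance=$204.00 total_interest=$4.00
After 5 (deposit($1000)): balance=$1204.00 total_interest=$4.00
After 6 (deposit($1000)): balance=$2204.00 total_interest=$4.00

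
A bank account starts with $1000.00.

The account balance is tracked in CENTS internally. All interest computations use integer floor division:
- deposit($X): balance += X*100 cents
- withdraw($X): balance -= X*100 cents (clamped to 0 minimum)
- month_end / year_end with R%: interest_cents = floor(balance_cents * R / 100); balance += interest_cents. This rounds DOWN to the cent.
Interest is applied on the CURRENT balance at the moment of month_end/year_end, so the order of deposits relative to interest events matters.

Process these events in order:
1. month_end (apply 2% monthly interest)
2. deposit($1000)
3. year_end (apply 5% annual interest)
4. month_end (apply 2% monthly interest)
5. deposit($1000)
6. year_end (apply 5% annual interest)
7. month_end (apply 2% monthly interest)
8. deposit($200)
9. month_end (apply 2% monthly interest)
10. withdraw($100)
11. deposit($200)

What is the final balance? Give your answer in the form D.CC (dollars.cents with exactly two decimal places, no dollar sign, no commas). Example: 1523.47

After 1 (month_end (apply 2% monthly interest)): balance=$1020.00 total_interest=$20.00
After 2 (deposit($1000)): balance=$2020.00 total_interest=$20.00
After 3 (year_end (apply 5% annual interest)): balance=$2121.00 total_interest=$121.00
After 4 (month_end (apply 2% monthly interest)): balance=$2163.42 total_interest=$163.42
After 5 (deposit($1000)): balance=$3163.42 total_interest=$163.42
After 6 (year_end (apply 5% annual interest)): balance=$3321.59 total_interest=$321.59
After 7 (month_end (apply 2% monthly interest)): balance=$3388.02 total_interest=$388.02
After 8 (deposit($200)): balance=$3588.02 total_interest=$388.02
After 9 (month_end (apply 2% monthly interest)): balance=$3659.78 total_interest=$459.78
After 10 (withdraw($100)): balance=$3559.78 total_interest=$459.78
After 11 (deposit($200)): balance=$3759.78 total_interest=$459.78

Answer: 3759.78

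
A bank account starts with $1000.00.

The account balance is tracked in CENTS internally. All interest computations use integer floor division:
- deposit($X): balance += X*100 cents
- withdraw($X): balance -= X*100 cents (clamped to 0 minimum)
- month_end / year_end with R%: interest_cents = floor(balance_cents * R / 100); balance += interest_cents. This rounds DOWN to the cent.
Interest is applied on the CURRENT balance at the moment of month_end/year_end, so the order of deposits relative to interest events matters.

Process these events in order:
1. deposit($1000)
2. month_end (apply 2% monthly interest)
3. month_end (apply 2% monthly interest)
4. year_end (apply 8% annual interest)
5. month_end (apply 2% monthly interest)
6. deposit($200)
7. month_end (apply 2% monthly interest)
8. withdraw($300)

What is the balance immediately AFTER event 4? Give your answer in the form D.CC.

After 1 (deposit($1000)): balance=$2000.00 total_interest=$0.00
After 2 (month_end (apply 2% monthly interest)): balance=$2040.00 total_interest=$40.00
After 3 (month_end (apply 2% monthly interest)): balance=$2080.80 total_interest=$80.80
After 4 (year_end (apply 8% annual interest)): balance=$2247.26 total_interest=$247.26

Answer: 2247.26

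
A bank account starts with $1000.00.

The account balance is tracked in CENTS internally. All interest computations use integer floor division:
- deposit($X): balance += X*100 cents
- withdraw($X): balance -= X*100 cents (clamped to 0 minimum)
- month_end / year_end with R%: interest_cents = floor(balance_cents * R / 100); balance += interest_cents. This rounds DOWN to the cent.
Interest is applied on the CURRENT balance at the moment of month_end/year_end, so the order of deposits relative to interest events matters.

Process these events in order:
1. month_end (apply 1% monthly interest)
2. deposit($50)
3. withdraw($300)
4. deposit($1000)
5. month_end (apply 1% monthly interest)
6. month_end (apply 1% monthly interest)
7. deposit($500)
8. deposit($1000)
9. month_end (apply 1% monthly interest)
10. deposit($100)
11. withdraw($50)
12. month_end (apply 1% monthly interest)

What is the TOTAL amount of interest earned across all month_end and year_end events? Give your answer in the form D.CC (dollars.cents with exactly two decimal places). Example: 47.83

Answer: 112.10

Derivation:
After 1 (month_end (apply 1% monthly interest)): balance=$1010.00 total_interest=$10.00
After 2 (deposit($50)): balance=$1060.00 total_interest=$10.00
After 3 (withdraw($300)): balance=$760.00 total_interest=$10.00
After 4 (deposit($1000)): balance=$1760.00 total_interest=$10.00
After 5 (month_end (apply 1% monthly interest)): balance=$1777.60 total_interest=$27.60
After 6 (month_end (apply 1% monthly interest)): balance=$1795.37 total_interest=$45.37
After 7 (deposit($500)): balance=$2295.37 total_interest=$45.37
After 8 (deposit($1000)): balance=$3295.37 total_interest=$45.37
After 9 (month_end (apply 1% monthly interest)): balance=$3328.32 total_interest=$78.32
After 10 (deposit($100)): balance=$3428.32 total_interest=$78.32
After 11 (withdraw($50)): balance=$3378.32 total_interest=$78.32
After 12 (month_end (apply 1% monthly interest)): balance=$3412.10 total_interest=$112.10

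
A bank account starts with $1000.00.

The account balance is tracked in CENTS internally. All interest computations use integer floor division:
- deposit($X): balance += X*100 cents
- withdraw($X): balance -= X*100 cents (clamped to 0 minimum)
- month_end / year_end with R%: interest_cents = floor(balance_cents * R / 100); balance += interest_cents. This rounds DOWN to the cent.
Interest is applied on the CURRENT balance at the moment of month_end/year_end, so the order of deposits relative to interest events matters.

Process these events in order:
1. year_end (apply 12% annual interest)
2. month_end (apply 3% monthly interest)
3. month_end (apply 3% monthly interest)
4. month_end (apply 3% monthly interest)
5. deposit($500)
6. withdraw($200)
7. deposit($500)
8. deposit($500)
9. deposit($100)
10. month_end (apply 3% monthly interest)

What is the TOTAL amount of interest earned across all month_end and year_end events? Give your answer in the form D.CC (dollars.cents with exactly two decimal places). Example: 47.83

After 1 (year_end (apply 12% annual interest)): balance=$1120.00 total_interest=$120.00
After 2 (month_end (apply 3% monthly interest)): balance=$1153.60 total_interest=$153.60
After 3 (month_end (apply 3% monthly interest)): balance=$1188.20 total_interest=$188.20
After 4 (month_end (apply 3% monthly interest)): balance=$1223.84 total_interest=$223.84
After 5 (deposit($500)): balance=$1723.84 total_interest=$223.84
After 6 (withdraw($200)): balance=$1523.84 total_interest=$223.84
After 7 (deposit($500)): balance=$2023.84 total_interest=$223.84
After 8 (deposit($500)): balance=$2523.84 total_interest=$223.84
After 9 (deposit($100)): balance=$2623.84 total_interest=$223.84
After 10 (month_end (apply 3% monthly interest)): balance=$2702.55 total_interest=$302.55

Answer: 302.55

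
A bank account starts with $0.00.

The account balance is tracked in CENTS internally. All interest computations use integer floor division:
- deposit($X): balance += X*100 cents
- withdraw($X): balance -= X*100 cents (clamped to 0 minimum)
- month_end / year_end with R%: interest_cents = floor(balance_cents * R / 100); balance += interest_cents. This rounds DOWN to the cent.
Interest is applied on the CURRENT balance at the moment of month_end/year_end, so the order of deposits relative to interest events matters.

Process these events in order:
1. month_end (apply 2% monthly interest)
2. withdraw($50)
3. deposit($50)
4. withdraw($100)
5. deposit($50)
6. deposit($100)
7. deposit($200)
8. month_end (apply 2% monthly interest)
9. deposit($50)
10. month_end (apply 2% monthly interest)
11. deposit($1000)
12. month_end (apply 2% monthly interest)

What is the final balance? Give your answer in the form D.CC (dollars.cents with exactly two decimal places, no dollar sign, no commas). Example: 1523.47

Answer: 1443.44

Derivation:
After 1 (month_end (apply 2% monthly interest)): balance=$0.00 total_interest=$0.00
After 2 (withdraw($50)): balance=$0.00 total_interest=$0.00
After 3 (deposit($50)): balance=$50.00 total_interest=$0.00
After 4 (withdraw($100)): balance=$0.00 total_interest=$0.00
After 5 (deposit($50)): balance=$50.00 total_interest=$0.00
After 6 (deposit($100)): balance=$150.00 total_interest=$0.00
After 7 (deposit($200)): balance=$350.00 total_interest=$0.00
After 8 (month_end (apply 2% monthly interest)): balance=$357.00 total_interest=$7.00
After 9 (deposit($50)): balance=$407.00 total_interest=$7.00
After 10 (month_end (apply 2% monthly interest)): balance=$415.14 total_interest=$15.14
After 11 (deposit($1000)): balance=$1415.14 total_interest=$15.14
After 12 (month_end (apply 2% monthly interest)): balance=$1443.44 total_interest=$43.44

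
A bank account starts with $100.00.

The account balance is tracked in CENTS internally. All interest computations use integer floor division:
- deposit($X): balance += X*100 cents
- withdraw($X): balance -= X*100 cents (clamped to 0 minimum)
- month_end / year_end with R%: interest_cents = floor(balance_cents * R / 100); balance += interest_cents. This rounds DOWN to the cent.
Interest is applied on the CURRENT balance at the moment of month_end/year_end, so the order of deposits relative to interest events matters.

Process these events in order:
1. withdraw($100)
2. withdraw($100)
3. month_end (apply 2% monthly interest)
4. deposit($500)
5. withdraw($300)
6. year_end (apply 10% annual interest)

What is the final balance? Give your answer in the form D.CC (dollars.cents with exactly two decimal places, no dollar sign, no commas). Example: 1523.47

After 1 (withdraw($100)): balance=$0.00 total_interest=$0.00
After 2 (withdraw($100)): balance=$0.00 total_interest=$0.00
After 3 (month_end (apply 2% monthly interest)): balance=$0.00 total_interest=$0.00
After 4 (deposit($500)): balance=$500.00 total_interest=$0.00
After 5 (withdraw($300)): balance=$200.00 total_interest=$0.00
After 6 (year_end (apply 10% annual interest)): balance=$220.00 total_interest=$20.00

Answer: 220.00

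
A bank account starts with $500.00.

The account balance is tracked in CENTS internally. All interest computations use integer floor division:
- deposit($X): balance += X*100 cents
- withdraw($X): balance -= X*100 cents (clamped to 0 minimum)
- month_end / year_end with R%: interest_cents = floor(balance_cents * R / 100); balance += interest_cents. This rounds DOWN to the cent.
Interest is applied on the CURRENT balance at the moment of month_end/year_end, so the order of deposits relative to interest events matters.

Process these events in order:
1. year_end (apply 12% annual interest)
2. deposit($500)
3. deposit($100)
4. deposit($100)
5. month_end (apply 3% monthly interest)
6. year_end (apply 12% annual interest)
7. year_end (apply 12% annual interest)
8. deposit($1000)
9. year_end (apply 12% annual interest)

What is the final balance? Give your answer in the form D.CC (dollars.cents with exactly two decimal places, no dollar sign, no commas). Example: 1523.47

After 1 (year_end (apply 12% annual interest)): balance=$560.00 total_interest=$60.00
After 2 (deposit($500)): balance=$1060.00 total_interest=$60.00
After 3 (deposit($100)): balance=$1160.00 total_interest=$60.00
After 4 (deposit($100)): balance=$1260.00 total_interest=$60.00
After 5 (month_end (apply 3% monthly interest)): balance=$1297.80 total_interest=$97.80
After 6 (year_end (apply 12% annual interest)): balance=$1453.53 total_interest=$253.53
After 7 (year_end (apply 12% annual interest)): balance=$1627.95 total_interest=$427.95
After 8 (deposit($1000)): balance=$2627.95 total_interest=$427.95
After 9 (year_end (apply 12% annual interest)): balance=$2943.30 total_interest=$743.30

Answer: 2943.30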